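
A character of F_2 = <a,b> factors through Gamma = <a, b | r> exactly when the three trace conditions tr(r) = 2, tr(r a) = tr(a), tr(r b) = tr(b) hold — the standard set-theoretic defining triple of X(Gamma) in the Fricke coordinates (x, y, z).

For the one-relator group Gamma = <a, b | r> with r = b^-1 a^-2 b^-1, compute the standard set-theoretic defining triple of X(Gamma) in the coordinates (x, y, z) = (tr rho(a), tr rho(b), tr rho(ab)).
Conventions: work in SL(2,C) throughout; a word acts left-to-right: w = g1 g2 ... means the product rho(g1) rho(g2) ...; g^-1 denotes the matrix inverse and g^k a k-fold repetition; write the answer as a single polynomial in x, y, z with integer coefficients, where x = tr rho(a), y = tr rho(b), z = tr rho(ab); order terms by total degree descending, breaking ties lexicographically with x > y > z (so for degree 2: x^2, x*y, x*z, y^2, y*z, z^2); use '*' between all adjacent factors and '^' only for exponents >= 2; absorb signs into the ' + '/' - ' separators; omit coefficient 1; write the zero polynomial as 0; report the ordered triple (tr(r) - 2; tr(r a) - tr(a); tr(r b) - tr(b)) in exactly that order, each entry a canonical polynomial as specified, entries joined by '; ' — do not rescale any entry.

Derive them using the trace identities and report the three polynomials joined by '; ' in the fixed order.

and trace(b^-1) = trace(b) = y
trace(b^-1 a) = trace(a) trace(b) - trace(a b) = x*y - z
trace(a^-1 b^-1) = trace(b^-1) trace(a) - trace(b^-1 a) = z
trace(a^-1 b^-2) = trace(a^-1 b^-1) trace(b) - trace(a^-1) = y*z - x
and trace(b^-2) = trace(b^-1) trace(b) - trace(1) = y^2 - 2
next, trace(b^-1 a^-2 b^-1) = trace(a^-1 b^-2) trace(a) - trace(a^-1 b^-2 a) = x*y*z - x^2 - y^2 + 2
and trace(a b a) = trace(a) trace(b a) - trace(b)  (reduce the a square) = x*z - y
and trace(a b a b) = trace(a b) trace(a b) - trace(1)  (split on a) = z^2 - 2
and trace(b^-1 a b a) = trace(a b a) trace(b) - trace(a b a b)  (eliminate b^-1) = x*y*z - y^2 - z^2 + 2
trace(a^-1 b^-1 a b) = trace(b^-1 a b) trace(a) - trace(b^-1 a b a)  (eliminate a^-1) = -x*y*z + x^2 + y^2 + z^2 - 2
next, trace(b^-1 a b^-1 a^-1) = trace(a^-1 b^-1 a) trace(b) - trace(a^-1 b^-1 a b)  (eliminate b^-1) = x*y*z - x^2 - z^2 + 2
and trace(b^-1 a b^-1) = trace(b^-1 a) trace(b) - trace(b^-1 a b)  (eliminate b^-1) = x*y^2 - y*z - x
and trace(b^-1 a^-2 b^-1 a) = trace(b^-1 a b^-1 a^-1) trace(a) - trace(b^-1 a b^-1)  (eliminate a^-1) = x^2*y*z - x^3 - x*y^2 - x*z^2 + y*z + 3*x
assemble the triple (trace(r) - 2; trace(r a) - x; trace(r b) - y)

x*y*z - x^2 - y^2; x^2*y*z - x^3 - x*y^2 - x*z^2 + y*z + 2*x; x*z - 2*y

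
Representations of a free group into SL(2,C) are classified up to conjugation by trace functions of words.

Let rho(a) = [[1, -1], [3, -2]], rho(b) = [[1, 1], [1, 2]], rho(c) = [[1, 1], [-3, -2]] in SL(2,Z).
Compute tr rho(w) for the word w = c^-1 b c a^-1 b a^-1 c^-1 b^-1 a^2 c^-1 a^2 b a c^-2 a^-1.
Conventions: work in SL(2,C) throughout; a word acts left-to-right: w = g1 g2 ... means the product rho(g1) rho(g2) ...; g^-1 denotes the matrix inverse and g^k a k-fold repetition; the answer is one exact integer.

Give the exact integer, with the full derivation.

rho(c^-1) = [[-2, -1], [3, 1]]
... * rho(b) = [[1, 1], [1, 2]]  ->  [[-3, -4], [4, 5]]
... * rho(c) = [[1, 1], [-3, -2]]  ->  [[9, 5], [-11, -6]]
... * rho(a^-1) = [[-2, 1], [-3, 1]]  ->  [[-33, 14], [40, -17]]
... * rho(b) = [[1, 1], [1, 2]]  ->  [[-19, -5], [23, 6]]
... * rho(a^-1) = [[-2, 1], [-3, 1]]  ->  [[53, -24], [-64, 29]]
... * rho(c^-1) = [[-2, -1], [3, 1]]  ->  [[-178, -77], [215, 93]]
... * rho(b^-1) = [[2, -1], [-1, 1]]  ->  [[-279, 101], [337, -122]]
... * rho(a) = [[1, -1], [3, -2]]  ->  [[24, 77], [-29, -93]]
... * rho(a) = [[1, -1], [3, -2]]  ->  [[255, -178], [-308, 215]]
... * rho(c^-1) = [[-2, -1], [3, 1]]  ->  [[-1044, -433], [1261, 523]]
... * rho(a) = [[1, -1], [3, -2]]  ->  [[-2343, 1910], [2830, -2307]]
... * rho(a) = [[1, -1], [3, -2]]  ->  [[3387, -1477], [-4091, 1784]]
... * rho(b) = [[1, 1], [1, 2]]  ->  [[1910, 433], [-2307, -523]]
... * rho(a) = [[1, -1], [3, -2]]  ->  [[3209, -2776], [-3876, 3353]]
... * rho(c^-1) = [[-2, -1], [3, 1]]  ->  [[-14746, -5985], [17811, 7229]]
... * rho(c^-1) = [[-2, -1], [3, 1]]  ->  [[11537, 8761], [-13935, -10582]]
... * rho(a^-1) = [[-2, 1], [-3, 1]]  ->  [[-49357, 20298], [59616, -24517]]
tr = -49357 + -24517 = -73874

-73874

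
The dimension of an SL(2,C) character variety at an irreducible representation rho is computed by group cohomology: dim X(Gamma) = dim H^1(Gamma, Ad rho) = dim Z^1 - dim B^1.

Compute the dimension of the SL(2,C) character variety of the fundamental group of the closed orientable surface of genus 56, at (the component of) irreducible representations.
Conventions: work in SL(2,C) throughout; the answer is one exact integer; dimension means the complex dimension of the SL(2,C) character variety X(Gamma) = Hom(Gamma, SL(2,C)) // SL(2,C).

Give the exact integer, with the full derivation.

330

The genus-56 surface group: 2g = 112 generators, one relator prod [a_i, b_i].
A cocycle assigns one sl_2 vector per generator subject to the relator condition d_2(z) = 0: dim of the unconstrained space is 3*2g = 336.
At an irreducible rho, H^2 = coker(d_2) vanishes (Poincare duality: H^2 is dual to H^0 = invariants = 0), so d_2 is surjective onto sl_2 and dim Z^1 = 336 - 3 = 333.
As always at irreducible rho, dim B^1 = 3.
dim X = dim H^1 = 333 - 3 = 330.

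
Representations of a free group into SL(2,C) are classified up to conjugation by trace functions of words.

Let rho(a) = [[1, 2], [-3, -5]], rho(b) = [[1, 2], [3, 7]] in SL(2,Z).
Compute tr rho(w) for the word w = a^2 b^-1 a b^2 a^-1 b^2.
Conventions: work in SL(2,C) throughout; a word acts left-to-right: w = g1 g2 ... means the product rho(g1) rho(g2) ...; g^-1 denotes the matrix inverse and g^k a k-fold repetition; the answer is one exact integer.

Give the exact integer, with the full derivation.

rho(a) = [[1, 2], [-3, -5]]
... * rho(a) = [[1, 2], [-3, -5]]  ->  [[-5, -8], [12, 19]]
... * rho(b^-1) = [[7, -2], [-3, 1]]  ->  [[-11, 2], [27, -5]]
... * rho(a) = [[1, 2], [-3, -5]]  ->  [[-17, -32], [42, 79]]
... * rho(b) = [[1, 2], [3, 7]]  ->  [[-113, -258], [279, 637]]
... * rho(b) = [[1, 2], [3, 7]]  ->  [[-887, -2032], [2190, 5017]]
... * rho(a^-1) = [[-5, -2], [3, 1]]  ->  [[-1661, -258], [4101, 637]]
... * rho(b) = [[1, 2], [3, 7]]  ->  [[-2435, -5128], [6012, 12661]]
... * rho(b) = [[1, 2], [3, 7]]  ->  [[-17819, -40766], [43995, 100651]]
tr = -17819 + 100651 = 82832

82832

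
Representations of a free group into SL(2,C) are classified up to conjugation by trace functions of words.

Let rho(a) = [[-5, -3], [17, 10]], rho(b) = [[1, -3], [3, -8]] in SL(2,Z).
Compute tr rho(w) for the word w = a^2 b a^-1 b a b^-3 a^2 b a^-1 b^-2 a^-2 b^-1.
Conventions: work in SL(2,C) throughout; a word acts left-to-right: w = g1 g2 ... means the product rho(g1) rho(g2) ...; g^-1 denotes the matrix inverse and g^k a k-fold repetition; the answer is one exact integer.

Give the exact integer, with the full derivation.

-170528944635641785

rho(a) = [[-5, -3], [17, 10]]
... * rho(a) = [[-5, -3], [17, 10]]  ->  [[-26, -15], [85, 49]]
... * rho(b) = [[1, -3], [3, -8]]  ->  [[-71, 198], [232, -647]]
... * rho(a^-1) = [[10, 3], [-17, -5]]  ->  [[-4076, -1203], [13319, 3931]]
... * rho(b) = [[1, -3], [3, -8]]  ->  [[-7685, 21852], [25112, -71405]]
... * rho(a) = [[-5, -3], [17, 10]]  ->  [[409909, 241575], [-1339445, -789386]]
... * rho(b^-1) = [[-8, 3], [-3, 1]]  ->  [[-4003997, 1471302], [13083718, -4807721]]
... * rho(b^-1) = [[-8, 3], [-3, 1]]  ->  [[27618070, -10540689], [-90246581, 34443433]]
... * rho(b^-1) = [[-8, 3], [-3, 1]]  ->  [[-189322493, 72313521], [618642349, -236296310]]
... * rho(a) = [[-5, -3], [17, 10]]  ->  [[2175942322, 1291102689], [-7110249015, -4218890147]]
... * rho(a) = [[-5, -3], [17, 10]]  ->  [[11069034103, 6383199924], [-36169887424, -20858154425]]
... * rho(b) = [[1, -3], [3, -8]]  ->  [[30218633875, -84272701701], [-98744350699, 275374897672]]
... * rho(a^-1) = [[10, 3], [-17, -5]]  ->  [[1734822267667, 512019410130], [-5668816767414, -1673107540457]]
... * rho(b^-1) = [[-8, 3], [-3, 1]]  ->  [[-15414636371726, 5716486213131], [50369856760683, -18679557842699]]
... * rho(b^-1) = [[-8, 3], [-3, 1]]  ->  [[106167632334415, -40527422902047], [-346920180557367, 132430012439350]]
... * rho(a^-1) = [[10, 3], [-17, -5]]  ->  [[1750642512678949, 521140011513480], [-5720512017042620, -1702910603868851]]
... * rho(a^-1) = [[10, 3], [-17, -5]]  ->  [[8647044931060330, 2646227480469447], [-28255639904655733, -8646983031783605]]
... * rho(b^-1) = [[-8, 3], [-3, 1]]  ->  [[-77115041889890981, 28587362273650437], [251986068332596679, -93413902745750804]]
tr = -77115041889890981 + -93413902745750804 = -170528944635641785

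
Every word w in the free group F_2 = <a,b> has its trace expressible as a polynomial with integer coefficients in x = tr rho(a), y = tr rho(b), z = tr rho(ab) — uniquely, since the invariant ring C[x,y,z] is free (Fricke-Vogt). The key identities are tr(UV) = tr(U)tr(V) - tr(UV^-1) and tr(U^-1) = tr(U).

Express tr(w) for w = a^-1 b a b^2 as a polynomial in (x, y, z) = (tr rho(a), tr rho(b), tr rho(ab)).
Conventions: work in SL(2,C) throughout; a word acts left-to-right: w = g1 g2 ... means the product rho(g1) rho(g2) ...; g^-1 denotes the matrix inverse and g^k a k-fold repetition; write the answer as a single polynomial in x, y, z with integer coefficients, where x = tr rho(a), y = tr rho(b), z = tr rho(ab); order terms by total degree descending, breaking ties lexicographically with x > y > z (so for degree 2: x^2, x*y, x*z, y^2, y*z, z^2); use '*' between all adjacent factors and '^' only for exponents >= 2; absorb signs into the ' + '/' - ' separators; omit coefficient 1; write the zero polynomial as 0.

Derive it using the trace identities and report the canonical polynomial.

x*y^2*z - x^2*y - y*z^2 + y

reduce: tr(a b^2) = tr(b)*tr(a b) - tr(a)  (reduce the b square) = y*z - x
so tr(b a b^2) = tr(b)*tr(a b^2) - tr(a b)  (reduce the b square) = y^2*z - x*y - z
tr(a b a b) = tr(b a)*tr(b a) - tr(1)  (split on b) = z^2 - 2
reduce: tr(a b a) = tr(a)*tr(b a) - tr(b)  (reduce the a square) = x*z - y
tr(b a b^2 a) = tr(b)*tr(a b a b) - tr(a b a)  (reduce the b square) = y*z^2 - x*z - y
so tr(a^-1 b a b^2) = tr(b a b^2)*tr(a) - tr(b a b^2 a)  (eliminate a^-1) = x*y^2*z - x^2*y - y*z^2 + y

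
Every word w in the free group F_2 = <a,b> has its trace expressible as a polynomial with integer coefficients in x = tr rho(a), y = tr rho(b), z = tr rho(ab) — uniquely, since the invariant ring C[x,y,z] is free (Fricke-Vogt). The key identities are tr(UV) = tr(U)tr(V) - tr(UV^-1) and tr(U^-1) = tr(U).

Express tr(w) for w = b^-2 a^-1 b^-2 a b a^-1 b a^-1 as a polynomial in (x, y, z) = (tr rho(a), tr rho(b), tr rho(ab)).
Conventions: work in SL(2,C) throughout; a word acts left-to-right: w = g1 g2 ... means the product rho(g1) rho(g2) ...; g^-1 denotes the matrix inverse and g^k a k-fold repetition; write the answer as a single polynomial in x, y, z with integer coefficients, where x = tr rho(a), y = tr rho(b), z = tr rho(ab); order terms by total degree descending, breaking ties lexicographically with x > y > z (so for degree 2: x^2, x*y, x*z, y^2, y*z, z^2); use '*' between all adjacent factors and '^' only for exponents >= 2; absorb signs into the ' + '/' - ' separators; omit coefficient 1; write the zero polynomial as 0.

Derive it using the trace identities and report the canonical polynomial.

-x^2*y^4*z^2 + 2*x^3*y^3*z + x*y^5*z + 2*x*y^3*z^3 - x^4*y^2 - x^2*y^4 - 3*x^2*y^2*z^2 - y^4*z^2 - y^2*z^4 + x^3*y*z - 3*x*y^3*z + x*y*z^3 + 4*x^2*y^2 + 4*y^2*z^2 - 4*x*y*z + z^2 - 2

apply: tr(b^2 a) = tr(b)*tr(a b) - tr(a)  (reduce the b square) = y*z - x
tr(b^2) = tr(b)*tr(b) - tr(1)  (reduce the b square) = y^2 - 2
tr(a b^2 a) = tr(a)*tr(b^2 a) - tr(b^2)  (reduce the a square) = x*y*z - x^2 - y^2 + 2
tr(a b a b) = tr(b a)*tr(b a) - tr(1)  (split on b) = z^2 - 2
apply: tr(a b a) = tr(a)*tr(b a) - tr(b)  (reduce the a square) = x*z - y
apply: tr(a b^2 a b) = tr(b)*tr(a b a b) - tr(a b a)  (reduce the b square) = y*z^2 - x*z - y
apply: tr(b^-1 a b^2 a) = tr(a b^2 a)*tr(b) - tr(a b^2 a b)  (eliminate b^-1) = x*y^2*z - x^2*y - y^3 - y*z^2 + x*z + 3*y
use: tr(b a^-1 b^-1 a b) = tr(b^-1 a b^2)*tr(a) - tr(b^-1 a b^2 a)  (eliminate a^-1) = -x*y^2*z + x^2*y + y^3 + y*z^2 - 3*y
tr(b a b a b a) = tr(a b)*tr(a b a b) - tr(a^-1 b^-1)  (split on a) = z^3 - 3*z
tr(a b a b a^-1 b) = tr(b a b a b)*tr(a) - tr(b a b a b a)  (eliminate a^-1) = x*y*z^2 - x^2*z - z^3 - x*y + 3*z
apply: tr(b a^-1 b^-1 a b a) = tr(a b a b a^-1)*tr(b) - tr(a b a b a^-1 b)  (eliminate b^-1) = -x*y*z^2 + x^2*z + y^2*z + z^3 - 3*z
tr(b^-1 a b a^-1 b a^-1) = tr(b a^-1 b^-1 a b)*tr(a) - tr(b a^-1 b^-1 a b a)  (eliminate a^-1) = -x^2*y^2*z + x^3*y + x*y^3 + 2*x*y*z^2 - x^2*z - y^2*z - z^3 - 3*x*y + 3*z
apply: tr(a b a^-1 b a^-2 b^-1) = tr(b^-1 a b a^-1 b a^-1)*tr(a) - tr(b^-1 a b a^-1 b)  (eliminate a^-1) = -x^3*y^2*z + x^4*y + x^2*y^3 + 2*x^2*y*z^2 - x^3*z - x*y^2*z - x*z^3 - 3*x^2*y + 3*x*z - y
tr(b a^-1 b) = tr(b^2)*tr(a) - tr(b^2 a)  (eliminate a^-1) = x*y^2 - y*z - x
use: tr(b a^-1 b a) = tr(b a b)*tr(a) - tr(b a b a)  (eliminate a^-1) = x*y*z - x^2 - z^2 + 2
tr(b a^-1 b a^-1) = tr(b a^-1 b)*tr(a) - tr(b a^-1 b a)  (eliminate a^-1) = x^2*y^2 - 2*x*y*z + z^2 - 2
tr(a^-1 b^-2 a b a^-1 b a^-1) = tr(a b a^-1 b a^-2 b^-1)*tr(b) - tr(a b a^-1 b a^-2)  (eliminate b^-1) = -x^3*y^3*z + x^4*y^2 + x^2*y^4 + 2*x^2*y^2*z^2 - x^3*y*z - x*y^3*z - x*y*z^3 - 4*x^2*y^2 + 5*x*y*z - y^2 - z^2 + 2
tr(a b^3 a) = tr(b)*tr(b a^2 b) - tr(b a^2)  (reduce the b square) = x*y^2*z - x^2*y - y^3 - x*z + 3*y
tr(a b^3 a b) = tr(b)*tr(b a b a b) - tr(b a b a)  (reduce the b square) = y^2*z^2 - x*y*z - y^2 - z^2 + 2
tr(b^2 a b^-1 a b) = tr(a b^3 a)*tr(b) - tr(a b^3 a b)  (eliminate b^-1) = x*y^3*z - x^2*y^2 - y^4 - y^2*z^2 + 4*y^2 + z^2 - 2
tr(a^2 b a b) = tr(a)*tr(b a b a) - tr(b a b)  (reduce the a square) = x*z^2 - y*z - x
tr(a^2 b a) = tr(a)*tr(b a^2) - tr(b a)  (reduce the a square) = x^2*z - x*y - z
use: tr(a b a b^2 a) = tr(b)*tr(a^2 b a b) - tr(a^2 b a)  (reduce the b square) = x*y*z^2 - x^2*z - y^2*z + z
tr(a b a b^2 a b) = tr(b)*tr(a b a b a b) - tr(a b a b a)  (reduce the b square) = y*z^3 - x*z^2 - 2*y*z + x
use: tr(b^2 a b^-1 a b a) = tr(a b a b^2 a)*tr(b) - tr(a b a b^2 a b)  (eliminate b^-1) = x*y^2*z^2 - x^2*y*z - y^3*z - y*z^3 + x*z^2 + 3*y*z - x
tr(b a b^-1 a b a^-1 b) = tr(b^2 a b^-1 a b)*tr(a) - tr(b^2 a b^-1 a b a)  (eliminate a^-1) = x^2*y^3*z - x^3*y^2 - x*y^4 - 2*x*y^2*z^2 + x^2*y*z + y^3*z + y*z^3 + 4*x*y^2 - 3*y*z - x
tr(b^2 a b) = tr(b)*tr(a b^2) - tr(a b)  (reduce the b square) = y^2*z - x*y - z
tr(a b^2 a b a) = tr(a)*tr(b^2 a b a) - tr(b^2 a b)  (reduce the a square) = x*y*z^2 - x^2*z - y^2*z + z
use: tr(b a b a b^-1 a b) = tr(a b^2 a b a)*tr(b) - tr(a b^2 a b a b)  (eliminate b^-1) = x*y^2*z^2 - x^2*y*z - y^3*z - y*z^3 + x*z^2 + 3*y*z - x
use: tr(a b a b a b a) = tr(a)*tr(b a b a b a) - tr(b a b a b)  (reduce the a square) = x*z^3 - y*z^2 - 2*x*z + y
tr(a b a b a b a b) = tr(a b)*tr(a b a b a b) - tr(a^-1 b^-1 a^-1 b^-1)  (split on a) = z^4 - 4*z^2 + 2
apply: tr(b a b a b^-1 a b a) = tr(a b a b a b a)*tr(b) - tr(a b a b a b a b)  (eliminate b^-1) = x*y*z^3 - y^2*z^2 - z^4 - 2*x*y*z + y^2 + 4*z^2 - 2
use: tr(b a b^-1 a b a^-1 b a) = tr(b a b a b^-1 a b)*tr(a) - tr(b a b a b^-1 a b a)  (eliminate a^-1) = x^2*y^2*z^2 - x^3*y*z - x*y^3*z - 2*x*y*z^3 + x^2*z^2 + y^2*z^2 + z^4 + 5*x*y*z - x^2 - y^2 - 4*z^2 + 2
tr(b^-1 a b a^-1 b a^-1 b a) = tr(b a b^-1 a b a^-1 b)*tr(a) - tr(b a b^-1 a b a^-1 b a)  (eliminate a^-1) = x^3*y^3*z - x^4*y^2 - x^2*y^4 - 3*x^2*y^2*z^2 + 2*x^3*y*z + 2*x*y^3*z + 3*x*y*z^3 + 4*x^2*y^2 - x^2*z^2 - y^2*z^2 - z^4 - 8*x*y*z + y^2 + 4*z^2 - 2
apply: tr(b^-1 a b a^-1 b a^-1 b a^-1) = tr(b^-1 a b a^-1 b a^-1 b)*tr(a) - tr(b^-1 a b a^-1 b a^-1 b a)  (eliminate a^-1) = -x^3*y^3*z + x^4*y^2 + x^2*y^4 + 3*x^2*y^2*z^2 - 2*x^3*y*z - 2*x*y^3*z - 3*x*y*z^3 - 3*x^2*y^2 + x^2*z^2 + y^2*z^2 + z^4 + 7*x*y*z - x^2 - y^2 - 4*z^2 + 2
tr(b^3) = tr(b)*tr(b^2) - tr(b)  (reduce the b square) = y^3 - 3*y
use: tr(b^2 a^-1 b) = tr(b^3)*tr(a) - tr(b^3 a)  (eliminate a^-1) = x*y^3 - y^2*z - 2*x*y + z
use: tr(b^2 a^-1 b a) = tr(b a b^2)*tr(a) - tr(b a b^2 a)  (eliminate a^-1) = x*y^2*z - x^2*y - y*z^2 + y
use: tr(b a^-1 b a^-1 b) = tr(b^2 a^-1 b)*tr(a) - tr(b^2 a^-1 b a)  (eliminate a^-1) = x^2*y^3 - 2*x*y^2*z - x^2*y + y*z^2 + x*z - y
tr(a^-1 b^-2 a b a^-1 b a^-1 b) = tr(b^-1 a b a^-1 b a^-1 b a^-1)*tr(b) - tr(b^-1 a b a^-1 b a^-1 b a^-1 b)  (eliminate b^-1) = -x^3*y^4*z + x^4*y^3 + x^2*y^5 + 3*x^2*y^3*z^2 - 2*x^3*y^2*z - 2*x*y^4*z - 3*x*y^2*z^3 - 4*x^2*y^3 + x^2*y*z^2 + y^3*z^2 + y*z^4 + 9*x*y^2*z - y^3 - 5*y*z^2 - x*z + 3*y
tr(a^-1 b^-2 a b a^-1 b a^-1 b^-1) = tr(a^-1 b^-2 a b a^-1 b a^-1)*tr(b) - tr(a^-1 b^-2 a b a^-1 b a^-1 b)  (eliminate b^-1) = -x^2*y^3*z^2 + x^3*y^2*z + x*y^4*z + 2*x*y^2*z^3 - x^2*y*z^2 - y^3*z^2 - y*z^4 - 4*x*y^2*z + 4*y*z^2 + x*z - y
tr(b^-2 a^-1 b^-2 a b a^-1 b a^-1) = tr(a^-1 b^-2 a b a^-1 b a^-1 b^-1)*tr(b) - tr(a^-1 b^-2 a b a^-1 b a^-1)  (eliminate b^-1) = -x^2*y^4*z^2 + 2*x^3*y^3*z + x*y^5*z + 2*x*y^3*z^3 - x^4*y^2 - x^2*y^4 - 3*x^2*y^2*z^2 - y^4*z^2 - y^2*z^4 + x^3*y*z - 3*x*y^3*z + x*y*z^3 + 4*x^2*y^2 + 4*y^2*z^2 - 4*x*y*z + z^2 - 2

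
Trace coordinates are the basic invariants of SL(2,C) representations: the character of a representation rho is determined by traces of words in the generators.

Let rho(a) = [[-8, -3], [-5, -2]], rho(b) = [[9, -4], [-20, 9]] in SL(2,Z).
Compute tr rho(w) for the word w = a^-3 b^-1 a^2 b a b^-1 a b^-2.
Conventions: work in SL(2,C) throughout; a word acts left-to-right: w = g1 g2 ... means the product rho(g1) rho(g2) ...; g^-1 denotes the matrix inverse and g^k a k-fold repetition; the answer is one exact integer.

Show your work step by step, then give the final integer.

-31747894730

rho(a^-1) = [[-2, 3], [5, -8]]
... * rho(a^-1) = [[-2, 3], [5, -8]]  ->  [[19, -30], [-50, 79]]
... * rho(a^-1) = [[-2, 3], [5, -8]]  ->  [[-188, 297], [495, -782]]
... * rho(b^-1) = [[9, 4], [20, 9]]  ->  [[4248, 1921], [-11185, -5058]]
... * rho(a) = [[-8, -3], [-5, -2]]  ->  [[-43589, -16586], [114770, 43671]]
... * rho(a) = [[-8, -3], [-5, -2]]  ->  [[431642, 163939], [-1136515, -431652]]
... * rho(b) = [[9, -4], [-20, 9]]  ->  [[605998, -251117], [-1595595, 661192]]
... * rho(a) = [[-8, -3], [-5, -2]]  ->  [[-3592399, -1315760], [9458800, 3464401]]
... * rho(b^-1) = [[9, 4], [20, 9]]  ->  [[-58646791, -26211436], [154417220, 69014809]]
... * rho(a) = [[-8, -3], [-5, -2]]  ->  [[600231508, 228363245], [-1580411805, -601281278]]
... * rho(b^-1) = [[9, 4], [20, 9]]  ->  [[9969348472, 4456195237], [-26249331805, -11733178722]]
... * rho(b^-1) = [[9, 4], [20, 9]]  ->  [[178848040988, 79983151021], [-470907560685, -210595935718]]
tr = 178848040988 + -210595935718 = -31747894730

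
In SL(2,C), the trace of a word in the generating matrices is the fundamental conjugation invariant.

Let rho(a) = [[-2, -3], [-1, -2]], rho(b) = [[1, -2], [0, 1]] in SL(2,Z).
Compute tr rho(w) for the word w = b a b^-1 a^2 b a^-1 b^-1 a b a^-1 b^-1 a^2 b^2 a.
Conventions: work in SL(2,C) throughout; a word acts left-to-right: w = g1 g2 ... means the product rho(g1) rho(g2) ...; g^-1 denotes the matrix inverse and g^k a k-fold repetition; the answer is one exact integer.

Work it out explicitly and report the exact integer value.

rho(b) = [[1, -2], [0, 1]]
... * rho(a) = [[-2, -3], [-1, -2]]  ->  [[0, 1], [-1, -2]]
... * rho(b^-1) = [[1, 2], [0, 1]]  ->  [[0, 1], [-1, -4]]
... * rho(a) = [[-2, -3], [-1, -2]]  ->  [[-1, -2], [6, 11]]
... * rho(a) = [[-2, -3], [-1, -2]]  ->  [[4, 7], [-23, -40]]
... * rho(b) = [[1, -2], [0, 1]]  ->  [[4, -1], [-23, 6]]
... * rho(a^-1) = [[-2, 3], [1, -2]]  ->  [[-9, 14], [52, -81]]
... * rho(b^-1) = [[1, 2], [0, 1]]  ->  [[-9, -4], [52, 23]]
... * rho(a) = [[-2, -3], [-1, -2]]  ->  [[22, 35], [-127, -202]]
... * rho(b) = [[1, -2], [0, 1]]  ->  [[22, -9], [-127, 52]]
... * rho(a^-1) = [[-2, 3], [1, -2]]  ->  [[-53, 84], [306, -485]]
... * rho(b^-1) = [[1, 2], [0, 1]]  ->  [[-53, -22], [306, 127]]
... * rho(a) = [[-2, -3], [-1, -2]]  ->  [[128, 203], [-739, -1172]]
... * rho(a) = [[-2, -3], [-1, -2]]  ->  [[-459, -790], [2650, 4561]]
... * rho(b) = [[1, -2], [0, 1]]  ->  [[-459, 128], [2650, -739]]
... * rho(b) = [[1, -2], [0, 1]]  ->  [[-459, 1046], [2650, -6039]]
... * rho(a) = [[-2, -3], [-1, -2]]  ->  [[-128, -715], [739, 4128]]
tr = -128 + 4128 = 4000

4000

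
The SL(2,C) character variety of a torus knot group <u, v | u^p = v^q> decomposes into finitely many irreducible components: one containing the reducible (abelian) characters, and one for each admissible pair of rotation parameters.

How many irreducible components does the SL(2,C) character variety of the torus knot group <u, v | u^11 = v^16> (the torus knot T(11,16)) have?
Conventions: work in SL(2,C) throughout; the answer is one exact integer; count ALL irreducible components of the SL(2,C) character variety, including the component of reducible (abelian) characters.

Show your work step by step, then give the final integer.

76

In the torus knot group T(11,16), u^11 = v^16 is central, so an irreducible representation sends it to +I or -I (Schur).
So on each irreducible component the traces are pinned: tr(u) = 2*cos(pi*alpha/11) with 1 <= alpha <= 10, tr(v) = 2*cos(pi*beta/16) with 1 <= beta <= 15.
The two central values (-1)^alpha I and (-1)^beta I must be the same matrix, so alpha and beta share a parity.
Counting: 5 odd alphas x 8 odd betas + 5 even alphas x 7 even betas = 40 + 35 = 75.
Total: 75 irreducible-character components + 1 reducible (abelian) component = 76.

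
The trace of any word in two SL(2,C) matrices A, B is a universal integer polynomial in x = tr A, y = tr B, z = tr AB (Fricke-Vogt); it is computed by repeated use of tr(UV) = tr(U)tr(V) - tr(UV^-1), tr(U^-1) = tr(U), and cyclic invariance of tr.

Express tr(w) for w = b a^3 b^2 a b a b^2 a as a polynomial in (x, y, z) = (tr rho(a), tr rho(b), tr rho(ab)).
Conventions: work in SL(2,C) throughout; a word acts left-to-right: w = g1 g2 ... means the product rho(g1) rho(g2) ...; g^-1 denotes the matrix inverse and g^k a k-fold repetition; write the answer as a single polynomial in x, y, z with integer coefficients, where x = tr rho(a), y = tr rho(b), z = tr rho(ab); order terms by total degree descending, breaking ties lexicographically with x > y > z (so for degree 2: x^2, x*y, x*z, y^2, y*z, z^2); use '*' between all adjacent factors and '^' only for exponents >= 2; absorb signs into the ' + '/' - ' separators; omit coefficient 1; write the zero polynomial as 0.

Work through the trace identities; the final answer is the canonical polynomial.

x^2*y^2*z^4 - 2*x^3*y*z^3 - x*y^3*z^3 + x^4*z^2 - y^2*z^4 + x^3*y*z + x*y^3*z + 3*x*y*z^3 - 2*x^2*z^2 + 2*y^2*z^2 - 3*x*y*z - x^2 - y^2 + 2

use: tr(a b a b) = tr(a b)*tr(a b) - tr(1)   [split at repeated a] = z^2 - 2
use: tr(a b a b a b a b) = tr(a b a b)*tr(a b a b) - tr(1)   [split at repeated a] = z^4 - 4*z^2 + 2
use: tr(b a b a b a) = tr(a b)*tr(a b a b) - tr(a^-1 b^-1)   [split at repeated a] = z^3 - 3*z
apply: tr(a b a) = tr(a)*tr(b a) - tr(b) = x*z - y
tr(b a b a b) = tr(b)*tr(a b a b) - tr(a b a) = y*z^2 - x*z - y
use: tr(a b a b a b a) = tr(a)*tr(b a b a b a) - tr(b a b a b) = x*z^3 - y*z^2 - 2*x*z + y
use: tr(a b a b^2 a b a b) = tr(b)*tr(a b a b a b a b) - tr(a b a b a b a) = y*z^4 - x*z^3 - 3*y*z^2 + 2*x*z + y
tr(b a b) = tr(b)*tr(a b) - tr(a) = y*z - x
use: tr(a b a b a) = tr(a)*tr(b a b a) - tr(b a b) = x*z^2 - y*z - x
tr(b a b^2 a b a) = tr(b)*tr(a b a b a b) - tr(a b a b a) = y*z^3 - x*z^2 - 2*y*z + x
tr(a^2) = tr(a)*tr(a) - tr(1) = x^2 - 2
use: tr(a b^2 a) = tr(b)*tr(a^2 b) - tr(a^2) = x*y*z - x^2 - y^2 + 2
use: tr(b a b^2 a b) = tr(b)*tr(a b^2 a b) - tr(a b^2 a) = y^2*z^2 - 2*x*y*z + x^2 - 2
tr(a b a b^2 a b a) = tr(a)*tr(b a b^2 a b a) - tr(b a b^2 a b) = x*y*z^3 - x^2*z^2 - y^2*z^2 + 2
apply: tr(b^2 a b a b^2 a b a) = tr(b)*tr(a b a b^2 a b a b) - tr(a b a b^2 a b a) = y^2*z^4 - 2*x*y*z^3 + x^2*z^2 - 2*y^2*z^2 + 2*x*y*z + y^2 - 2
use: tr(b^2 a b) = tr(b)*tr(b a b) - tr(b a) = y^2*z - x*y - z
apply: tr(a b^2 a b a) = tr(a)*tr(b^2 a b a) - tr(b^2 a b) = x*y*z^2 - x^2*z - y^2*z + z
tr(b a b a b^2 a b) = tr(b)*tr(a b^2 a b a b) - tr(a b^2 a b a) = y^2*z^3 - 2*x*y*z^2 + x^2*z - y^2*z + x*y - z
apply: tr(b^2 a b a b^2 a b) = tr(b)*tr(b a b a b^2 a b) - tr(b a b a b^2 a) = y^3*z^3 - 2*x*y^2*z^2 + x^2*y*z - y^3*z - y*z^3 + x*y^2 + x*z^2 + y*z - x
tr(b^2 a b a b^2 a b a^2) = tr(a)*tr(b^2 a b a b^2 a b a) - tr(b^2 a b a b^2 a b) = x*y^2*z^4 - 2*x^2*y*z^3 - y^3*z^3 + x^3*z^2 + x^2*y*z + y^3*z + y*z^3 - x*z^2 - y*z - x
use: tr(b a^3 b^2 a b a b^2 a) = tr(a)*tr(b^2 a b a b^2 a b a^2) - tr(b^2 a b a b^2 a b a) = x^2*y^2*z^4 - 2*x^3*y*z^3 - x*y^3*z^3 + x^4*z^2 - y^2*z^4 + x^3*y*z + x*y^3*z + 3*x*y*z^3 - 2*x^2*z^2 + 2*y^2*z^2 - 3*x*y*z - x^2 - y^2 + 2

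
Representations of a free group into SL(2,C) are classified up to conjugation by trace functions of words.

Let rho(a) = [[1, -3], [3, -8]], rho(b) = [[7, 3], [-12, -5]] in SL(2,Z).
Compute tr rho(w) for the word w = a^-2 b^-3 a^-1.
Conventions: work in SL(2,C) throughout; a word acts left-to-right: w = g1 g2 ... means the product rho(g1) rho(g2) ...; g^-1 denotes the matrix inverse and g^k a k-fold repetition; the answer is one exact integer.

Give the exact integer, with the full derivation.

rho(a^-1) = [[-8, 3], [-3, 1]]
... * rho(a^-1) = [[-8, 3], [-3, 1]]  ->  [[55, -21], [21, -8]]
... * rho(b^-1) = [[-5, -3], [12, 7]]  ->  [[-527, -312], [-201, -119]]
... * rho(b^-1) = [[-5, -3], [12, 7]]  ->  [[-1109, -603], [-423, -230]]
... * rho(b^-1) = [[-5, -3], [12, 7]]  ->  [[-1691, -894], [-645, -341]]
... * rho(a^-1) = [[-8, 3], [-3, 1]]  ->  [[16210, -5967], [6183, -2276]]
tr = 16210 + -2276 = 13934

13934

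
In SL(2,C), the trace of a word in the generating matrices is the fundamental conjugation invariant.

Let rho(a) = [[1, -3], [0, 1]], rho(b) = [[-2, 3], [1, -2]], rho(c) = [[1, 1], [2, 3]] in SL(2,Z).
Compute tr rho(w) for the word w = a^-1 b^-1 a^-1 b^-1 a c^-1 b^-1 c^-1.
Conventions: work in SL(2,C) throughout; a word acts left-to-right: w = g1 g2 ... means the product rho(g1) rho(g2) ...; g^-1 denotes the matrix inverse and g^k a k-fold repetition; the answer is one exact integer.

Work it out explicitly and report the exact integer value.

rho(a^-1) = [[1, 3], [0, 1]]
... * rho(b^-1) = [[-2, -3], [-1, -2]]  ->  [[-5, -9], [-1, -2]]
... * rho(a^-1) = [[1, 3], [0, 1]]  ->  [[-5, -24], [-1, -5]]
... * rho(b^-1) = [[-2, -3], [-1, -2]]  ->  [[34, 63], [7, 13]]
... * rho(a) = [[1, -3], [0, 1]]  ->  [[34, -39], [7, -8]]
... * rho(c^-1) = [[3, -1], [-2, 1]]  ->  [[180, -73], [37, -15]]
... * rho(b^-1) = [[-2, -3], [-1, -2]]  ->  [[-287, -394], [-59, -81]]
... * rho(c^-1) = [[3, -1], [-2, 1]]  ->  [[-73, -107], [-15, -22]]
tr = -73 + -22 = -95

-95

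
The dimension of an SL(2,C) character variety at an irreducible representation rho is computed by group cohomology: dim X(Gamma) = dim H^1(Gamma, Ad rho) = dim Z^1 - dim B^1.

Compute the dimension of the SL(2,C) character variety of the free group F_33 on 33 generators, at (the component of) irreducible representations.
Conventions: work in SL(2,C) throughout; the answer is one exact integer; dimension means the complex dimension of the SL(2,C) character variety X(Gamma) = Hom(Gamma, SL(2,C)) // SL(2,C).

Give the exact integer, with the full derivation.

Here Gamma is free of rank 33 — no relator constrains a cocycle.
So Z^1 = (sl_2)^33 in full: dim Z^1 = 99.
dim B^1 = 3: the coboundary map is injective because an irreducible image has centralizer 0 in sl_2.
dim H^1 = 99 - 3 = 96, which is dim X.

96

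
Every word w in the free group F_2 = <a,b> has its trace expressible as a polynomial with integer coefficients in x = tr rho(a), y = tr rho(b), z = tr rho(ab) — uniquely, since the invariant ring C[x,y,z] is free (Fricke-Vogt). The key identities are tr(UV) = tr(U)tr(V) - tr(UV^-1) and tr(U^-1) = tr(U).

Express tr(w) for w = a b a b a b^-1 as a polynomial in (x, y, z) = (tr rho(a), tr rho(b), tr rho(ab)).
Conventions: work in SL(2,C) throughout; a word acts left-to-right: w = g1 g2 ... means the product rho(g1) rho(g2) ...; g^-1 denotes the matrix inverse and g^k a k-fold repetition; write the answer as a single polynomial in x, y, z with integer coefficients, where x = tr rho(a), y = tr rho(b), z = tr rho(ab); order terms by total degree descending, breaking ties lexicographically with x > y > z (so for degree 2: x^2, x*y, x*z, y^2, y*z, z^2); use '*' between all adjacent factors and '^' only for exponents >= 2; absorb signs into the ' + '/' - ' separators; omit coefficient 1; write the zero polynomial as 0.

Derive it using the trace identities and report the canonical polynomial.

trace(b a b a) = trace(a b) trace(a b) - trace(1)  (split on a) = z^2 - 2
so trace(b a b) = trace(b) trace(a b) - trace(a)  (reduce the b square) = y*z - x
reduce: trace(a b a b a) = trace(a) trace(b a b a) - trace(b a b)  (reduce the a square) = x*z^2 - y*z - x
reduce: trace(a b a b a b) = trace(b a b a) trace(b a) - trace(a b)  (split on b) = z^3 - 3*z
trace(a b a b a b^-1) = trace(a b a b a) trace(b) - trace(a b a b a b)  (eliminate b^-1) = x*y*z^2 - y^2*z - z^3 - x*y + 3*z

x*y*z^2 - y^2*z - z^3 - x*y + 3*z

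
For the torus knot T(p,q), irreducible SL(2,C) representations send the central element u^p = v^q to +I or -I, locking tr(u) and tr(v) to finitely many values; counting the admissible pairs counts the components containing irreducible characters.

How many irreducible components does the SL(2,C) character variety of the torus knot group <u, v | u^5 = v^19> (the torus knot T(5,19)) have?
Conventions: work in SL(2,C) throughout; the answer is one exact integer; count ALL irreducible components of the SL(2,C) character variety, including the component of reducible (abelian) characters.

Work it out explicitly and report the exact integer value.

37

For T(5,19): irreducibility forces the central element u^5 = v^19 to one of +I, -I.
This locks tr(u) to 2*cos(pi*alpha/5), alpha in 1..4, and tr(v) to 2*cos(pi*beta/19), beta in 1..18, on each component of irreducible characters.
The two central values (-1)^alpha I and (-1)^beta I must be the same matrix, so alpha and beta share a parity.
Enumerate parity-matched pairs: 2*9 odd-odd plus 2*9 even-even gives 36.
components with irreducible characters: 36; plus the single component of reducible (abelian) characters: total 37.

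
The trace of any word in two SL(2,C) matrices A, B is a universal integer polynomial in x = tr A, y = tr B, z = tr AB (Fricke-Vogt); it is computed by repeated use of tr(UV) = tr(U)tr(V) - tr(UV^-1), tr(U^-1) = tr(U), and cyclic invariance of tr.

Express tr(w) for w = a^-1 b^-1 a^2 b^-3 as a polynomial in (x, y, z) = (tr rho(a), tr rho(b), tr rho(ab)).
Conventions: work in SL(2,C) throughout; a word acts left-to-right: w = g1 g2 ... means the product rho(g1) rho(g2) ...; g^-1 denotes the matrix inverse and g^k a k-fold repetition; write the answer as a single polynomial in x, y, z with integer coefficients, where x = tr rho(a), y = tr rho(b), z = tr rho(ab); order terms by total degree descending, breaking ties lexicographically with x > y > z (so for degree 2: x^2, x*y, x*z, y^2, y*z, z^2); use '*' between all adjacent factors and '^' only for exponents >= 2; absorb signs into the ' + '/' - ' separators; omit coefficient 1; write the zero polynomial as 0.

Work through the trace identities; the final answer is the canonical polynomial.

x^2*y^3*z - x^3*y^2 - x*y^2*z^2 - x^2*y*z - y^3*z + x^3 + 2*x*y^2 + x*z^2 + 2*y*z - 3*x

tr(b^-1 a) = tr(a) tr(b) - tr(a b)   [inverse elimination on b] = x*y - z
tr(a b^-2) = tr(b^-1 a) tr(b) - tr(b^-1 a b)   [inverse elimination on b] = x*y^2 - y*z - x
tr(a^2) = tr(a) tr(a) - tr(1)   [square of a] = x^2 - 2
tr(a^2 b) = tr(a) tr(b a) - tr(b)   [square of a] = x*z - y
tr(a^2 b^-1) = tr(a^2) tr(b) - tr(a^2 b)   [inverse elimination on b] = x^2*y - x*z - y
tr(a b a^2) = tr(a) tr(b a^2) - tr(b a)   [square of a] = x^2*z - x*y - z
tr(b a b a) = tr(a b) tr(a b) - tr(1)   [split at a repeated a] = z^2 - 2
tr(b a b) = tr(b) tr(a b) - tr(a)   [square of b] = y*z - x
tr(a b a^2 b) = tr(a) tr(b a b a) - tr(b a b)   [square of a] = x*z^2 - y*z - x
tr(a b a^2 b^-1) = tr(a b a^2) tr(b) - tr(a b a^2 b)   [inverse elimination on b] = x^2*y*z - x*y^2 - x*z^2 + x
tr(b a^2 b^-2 a) = tr(a b a^2 b^-1) tr(b) - tr(a b a^2)   [inverse elimination on b] = x^2*y^2*z - x*y^3 - x*y*z^2 - x^2*z + 2*x*y + z
tr(a^2 b^-2 a^-1 b) = tr(b a^2 b^-2) tr(a) - tr(b a^2 b^-2 a)   [inverse elimination on a] = -x^2*y^2*z + x^3*y + x*y^3 + x*y*z^2 - 3*x*y - z
tr(a^-1 b^-1 a^2 b^-2) = tr(a^2 b^-2 a^-1) tr(b) - tr(a^2 b^-2 a^-1 b)   [inverse elimination on b] = x^2*y^2*z - x^3*y - x*y*z^2 - y^2*z + 2*x*y + z
tr(b a^2 b) = tr(b) tr(a^2 b) - tr(a^2)   [square of b] = x*y*z - x^2 - y^2 + 2
tr(a^-1 b a^2 b) = tr(b a^2 b) tr(a) - tr(b a^2 b a)   [inverse elimination on a] = x^2*y*z - x^3 - x*y^2 - x*z^2 + y*z + 3*x
tr(a^2 b^-1 a^-1 b) = tr(a^-1 b a^2) tr(b) - tr(a^-1 b a^2 b)   [inverse elimination on b] = -x^2*y*z + x^3 + x*y^2 + x*z^2 - 3*x
tr(a^-1 b^-1 a^2 b^-1) = tr(a^2 b^-1 a^-1) tr(b) - tr(a^2 b^-1 a^-1 b)   [inverse elimination on b] = x^2*y*z - x^3 - x*z^2 - y*z + 3*x
tr(a^-1 b^-1 a^2 b^-3) = tr(a^-1 b^-1 a^2 b^-2) tr(b) - tr(a^-1 b^-1 a^2 b^-1)   [inverse elimination on b] = x^2*y^3*z - x^3*y^2 - x*y^2*z^2 - x^2*y*z - y^3*z + x^3 + 2*x*y^2 + x*z^2 + 2*y*z - 3*x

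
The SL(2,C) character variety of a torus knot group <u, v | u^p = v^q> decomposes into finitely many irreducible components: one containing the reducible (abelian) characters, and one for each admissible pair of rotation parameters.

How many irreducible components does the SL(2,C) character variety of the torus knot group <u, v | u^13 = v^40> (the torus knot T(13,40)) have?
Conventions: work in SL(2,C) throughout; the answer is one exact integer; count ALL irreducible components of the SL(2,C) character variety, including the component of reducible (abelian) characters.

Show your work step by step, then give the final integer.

In the torus knot group T(13,40), u^13 = v^40 is central, so an irreducible representation sends it to +I or -I (Schur).
This locks tr(u) to 2*cos(pi*alpha/13), alpha in 1..12, and tr(v) to 2*cos(pi*beta/40), beta in 1..39, on each component of irreducible characters.
Consistency of u^13 = (-1)^alpha I with v^40 = (-1)^beta I forces alpha = beta (mod 2).
count pairs: odd alpha (6 choices) x odd beta (20), plus even alpha (6) x even beta (19): 6*20 + 6*19 = 234.
That is 234 components of irreducible characters, and with the reducible (abelian) component the total is 235.

235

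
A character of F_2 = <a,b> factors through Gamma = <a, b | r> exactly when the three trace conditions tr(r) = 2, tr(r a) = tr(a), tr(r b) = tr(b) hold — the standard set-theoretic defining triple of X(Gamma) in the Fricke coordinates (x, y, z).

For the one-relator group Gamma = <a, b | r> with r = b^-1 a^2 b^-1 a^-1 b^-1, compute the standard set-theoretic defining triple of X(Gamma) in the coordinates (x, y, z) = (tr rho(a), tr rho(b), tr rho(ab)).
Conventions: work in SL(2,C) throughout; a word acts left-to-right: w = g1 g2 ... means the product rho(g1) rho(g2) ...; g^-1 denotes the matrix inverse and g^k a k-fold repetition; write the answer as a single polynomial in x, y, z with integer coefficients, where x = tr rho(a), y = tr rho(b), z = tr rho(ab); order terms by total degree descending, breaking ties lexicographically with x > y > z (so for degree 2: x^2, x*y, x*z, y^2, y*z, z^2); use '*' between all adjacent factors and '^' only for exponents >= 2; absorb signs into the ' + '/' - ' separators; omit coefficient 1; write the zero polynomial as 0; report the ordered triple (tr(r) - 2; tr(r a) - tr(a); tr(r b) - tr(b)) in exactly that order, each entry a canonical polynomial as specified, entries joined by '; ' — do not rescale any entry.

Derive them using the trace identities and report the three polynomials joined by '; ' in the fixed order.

tr(b^-1 a) = tr(a)*tr(b) - tr(a b) = x*y - z
tr(a^2 b) = tr(a)*tr(b a) - tr(b) = x*z - y
tr(a^2) = tr(a)*tr(a) - tr(1) = x^2 - 2
tr(b a^2 b) = tr(b)*tr(a^2 b) - tr(a^2) = x*y*z - x^2 - y^2 + 2
tr(b a b a) = tr(b a)*tr(b a) - tr(1)   [split at repeated b] = z^2 - 2
tr(b a b) = tr(b)*tr(a b) - tr(a) = y*z - x
tr(b a^2 b a) = tr(a)*tr(b a b a) - tr(b a b) = x*z^2 - y*z - x
tr(a^2 b a^-1 b) = tr(b a^2 b)*tr(a) - tr(b a^2 b a) = x^2*y*z - x^3 - x*y^2 - x*z^2 + y*z + 3*x
tr(a^-1 b^-1 a^2 b) = tr(a^2 b a^-1)*tr(b) - tr(a^2 b a^-1 b) = -x^2*y*z + x^3 + x*y^2 + x*z^2 - 3*x
tr(b^-1 a^2 b^-1 a^-1) = tr(a^-1 b^-1 a^2)*tr(b) - tr(a^-1 b^-1 a^2 b) = x^2*y*z - x^3 - x*z^2 - y*z + 3*x
tr(b^-1 a^2 b^-1 a^-1 b^-1) = tr(b^-1 a^2 b^-1 a^-1)*tr(b) - tr(b^-1 a^2 b^-1 a^-1 b) = x^2*y^2*z - x^3*y - x*y*z^2 - y^2*z + 2*x*y + z
tr(a^2 b^-1) = tr(a^2)*tr(b) - tr(a^2 b)   [inverse elimination on b] = x^2*y - x*z - y
tr(a^3) = tr(a)*tr(a^2) - tr(a)   [square of a] = x^3 - 3*x
tr(a b a^2) = tr(a)*tr(a b a) - tr(a b)   [square of a] = x^2*z - x*y - z
tr(a b a^3) = tr(a)*tr(a b a^2) - tr(a b a)   [square of a] = x^3*z - x^2*y - 2*x*z + y
tr(a b a^3 b) = tr(a)*tr(a b a b a) - tr(a b a b)   [square of a] = x^2*z^2 - x*y*z - x^2 - z^2 + 2
tr(b a^3 b^-1 a) = tr(a b a^3)*tr(b) - tr(a b a^3 b)   [inverse elimination on b] = x^3*y*z - x^2*y^2 - x^2*z^2 - x*y*z + x^2 + y^2 + z^2 - 2
tr(a^3 b^-1 a^-1 b) = tr(b a^3 b^-1)*tr(a) - tr(b a^3 b^-1 a)   [inverse elimination on a] = -x^3*y*z + x^4 + x^2*y^2 + x^2*z^2 + x*y*z - 4*x^2 - y^2 - z^2 + 2
tr(a^2 b^-1 a^-1 b^-1 a) = tr(a^3 b^-1 a^-1)*tr(b) - tr(a^3 b^-1 a^-1 b)   [inverse elimination on b] = x^3*y*z - x^4 - x^2*z^2 - 2*x*y*z + 4*x^2 + z^2 - 2
tr(b^-1 a b a) = tr(a b a)*tr(b) - tr(a b a b)   [inverse elimination on b] = x*y*z - y^2 - z^2 + 2
tr(a b a^2 b a) = tr(a)*tr(b a^2 b a) - tr(b a^2 b)   [square of a] = x^2*z^2 - 2*x*y*z + y^2 - 2
tr(b a b a b a) = tr(a b)*tr(a b a b) - tr(a^-1 b^-1)   [split at a repeated a] = z^3 - 3*z
tr(b a b a b) = tr(b)*tr(a b a b) - tr(a b a)   [square of b] = y*z^2 - x*z - y
tr(a b a^2 b a b) = tr(a)*tr(b a b a b a) - tr(b a b a b)   [square of a] = x*z^3 - y*z^2 - 2*x*z + y
tr(b^-1 a b a^2 b a) = tr(a b a^2 b a)*tr(b) - tr(a b a^2 b a b)   [inverse elimination on b] = x^2*y*z^2 - 2*x*y^2*z - x*z^3 + y^3 + y*z^2 + 2*x*z - 3*y
tr(a^-1 b^-1 a b a^2 b) = tr(b^-1 a b a^2 b)*tr(a) - tr(b^-1 a b a^2 b a)   [inverse elimination on a] = -x^2*y*z^2 + x^3*z + 2*x*y^2*z + x*z^3 - x^2*y - y^3 - y*z^2 - 3*x*z + 3*y
tr(a^2 b^-1 a^-1 b^-1 a b) = tr(a^-1 b^-1 a b a^2)*tr(b) - tr(a^-1 b^-1 a b a^2 b)   [inverse elimination on b] = x^2*y*z^2 - x^3*z - x*y^2*z - x*z^3 + x^2*y + 3*x*z - y
tr(b^-1 a^2 b^-1 a^-1 b^-1 a) = tr(a^2 b^-1 a^-1 b^-1 a)*tr(b) - tr(a^2 b^-1 a^-1 b^-1 a b)   [inverse elimination on b] = x^3*y^2*z - x^4*y - 2*x^2*y*z^2 + x^3*z - x*y^2*z + x*z^3 + 3*x^2*y + y*z^2 - 3*x*z - y
assemble the triple (tr(r) - 2; tr(r a) - x; tr(r b) - y)

x^2*y^2*z - x^3*y - x*y*z^2 - y^2*z + 2*x*y + z - 2; x^3*y^2*z - x^4*y - 2*x^2*y*z^2 + x^3*z - x*y^2*z + x*z^3 + 3*x^2*y + y*z^2 - 3*x*z - x - y; x^2*y*z - x^3 - x*z^2 - y*z + 3*x - y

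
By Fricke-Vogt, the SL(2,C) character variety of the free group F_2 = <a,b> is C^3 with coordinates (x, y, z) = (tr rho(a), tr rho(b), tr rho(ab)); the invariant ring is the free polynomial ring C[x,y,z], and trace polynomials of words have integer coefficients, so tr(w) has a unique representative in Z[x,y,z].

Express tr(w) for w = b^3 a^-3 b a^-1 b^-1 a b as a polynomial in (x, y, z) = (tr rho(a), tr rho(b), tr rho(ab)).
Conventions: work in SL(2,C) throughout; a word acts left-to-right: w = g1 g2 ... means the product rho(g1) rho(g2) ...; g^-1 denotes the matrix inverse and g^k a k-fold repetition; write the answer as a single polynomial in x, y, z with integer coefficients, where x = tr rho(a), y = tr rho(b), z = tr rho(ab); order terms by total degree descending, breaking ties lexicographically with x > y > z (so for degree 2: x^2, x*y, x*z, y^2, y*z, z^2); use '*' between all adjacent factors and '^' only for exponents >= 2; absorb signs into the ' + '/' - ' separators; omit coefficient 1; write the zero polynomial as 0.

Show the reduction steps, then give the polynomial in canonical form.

-x^4*y^5*z + x^5*y^4 + x^3*y^6 + 2*x^3*y^4*z^2 + x^4*y^3*z + x^2*y^5*z - x^2*y^3*z^3 - 2*x^5*y^2 - 7*x^3*y^4 - 4*x^3*y^2*z^2 - 2*x*y^6 - 3*x*y^4*z^2 + 2*x^4*y*z + x^2*y^3*z + 2*x^2*y*z^3 + y^5*z + y^3*z^3 + 10*x^3*y^2 + 11*x*y^4 + 7*x*y^2*z^2 - 7*x^2*y*z - 5*y^3*z - 2*y*z^3 - 14*x*y^2 - x*z^2 + 6*y*z + x

apply: trace(b^2) = trace(b)*trace(b) - trace(1)  (reduce the b square) = y^2 - 2
trace(b^3) = trace(b)*trace(b^2) - trace(b)  (reduce the b square) = y^3 - 3*y
trace(b^4) = trace(b)*trace(b^3) - trace(b^2)  (reduce the b square) = y^4 - 4*y^2 + 2
trace(b^5) = trace(b)*trace(b^4) - trace(b^3)  (reduce the b square) = y^5 - 5*y^3 + 5*y
apply: trace(b a b) = trace(b)*trace(a b) - trace(a)  (reduce the b square) = y*z - x
use: trace(b a b^2) = trace(b)*trace(b a b) - trace(b a)  (reduce the b square) = y^2*z - x*y - z
apply: trace(b^3 a b) = trace(b)*trace(b a b^2) - trace(b a b)  (reduce the b square) = y^3*z - x*y^2 - 2*y*z + x
trace(b^5 a) = trace(b)*trace(b^3 a b) - trace(b^3 a)  (reduce the b square) = y^4*z - x*y^3 - 3*y^2*z + 2*x*y + z
trace(b^5 a^-1) = trace(b^5)*trace(a) - trace(b^5 a)  (eliminate a^-1) = x*y^5 - y^4*z - 4*x*y^3 + 3*y^2*z + 3*x*y - z
apply: trace(b^4 a^-2 b) = trace(b^5 a^-1)*trace(a) - trace(b^5)  (eliminate a^-1) = x^2*y^5 - x*y^4*z - 4*x^2*y^3 - y^5 + 3*x*y^2*z + 3*x^2*y + 5*y^3 - x*z - 5*y
use: trace(b^2 a b^4) = trace(b)*trace(b^3 a b^2) - trace(b^3 a b)  (reduce the b square) = y^5*z - x*y^4 - 4*y^3*z + 3*x*y^2 + 3*y*z - x
trace(a b a b) = trace(b a)*trace(b a) - trace(1)  (split on b) = z^2 - 2
use: trace(a b a) = trace(a)*trace(b a) - trace(b)  (reduce the a square) = x*z - y
trace(a b^2 a b) = trace(b)*trace(a b a b) - trace(a b a)  (reduce the b square) = y*z^2 - x*z - y
trace(a^2) = trace(a)*trace(a) - trace(1)  (reduce the a square) = x^2 - 2
use: trace(a b^2 a) = trace(b)*trace(a^2 b) - trace(a^2)  (reduce the b square) = x*y*z - x^2 - y^2 + 2
apply: trace(a b^2 a b^2) = trace(b)*trace(a b^2 a b) - trace(a b^2 a)  (reduce the b square) = y^2*z^2 - 2*x*y*z + x^2 - 2
trace(a b^2 a b^3) = trace(b)*trace(a b^2 a b^2) - trace(a b^2 a b)  (reduce the b square) = y^3*z^2 - 2*x*y^2*z + x^2*y - y*z^2 + x*z - y
trace(b^2 a b^4 a) = trace(b)*trace(a b^2 a b^3) - trace(a b^2 a b^2)  (reduce the b square) = y^4*z^2 - 2*x*y^3*z + x^2*y^2 - 2*y^2*z^2 + 3*x*y*z - x^2 - y^2 + 2
trace(b^2 a b^4 a^-1) = trace(b^2 a b^4)*trace(a) - trace(b^2 a b^4 a)  (eliminate a^-1) = x*y^5*z - x^2*y^4 - y^4*z^2 - 2*x*y^3*z + 2*x^2*y^2 + 2*y^2*z^2 + y^2 - 2
trace(b a b^4 a^-2 b) = trace(b^2 a b^4 a^-1)*trace(a) - trace(b^2 a b^4)  (eliminate a^-1) = x^2*y^5*z - x^3*y^4 - x*y^4*z^2 - 2*x^2*y^3*z - y^5*z + 2*x^3*y^2 + x*y^4 + 2*x*y^2*z^2 + 4*y^3*z - 2*x*y^2 - 3*y*z - x
apply: trace(b^2 a b a b) = trace(b)*trace(a b a b^2) - trace(a b a b)  (reduce the b square) = y^2*z^2 - x*y*z - y^2 - z^2 + 2
trace(b^3 a b a b) = trace(b)*trace(b^2 a b a b) - trace(b^2 a b a)  (reduce the b square) = y^3*z^2 - x*y^2*z - y^3 - 2*y*z^2 + x*z + 3*y
apply: trace(b a b a b^4) = trace(b)*trace(b^3 a b a b) - trace(b^3 a b a)  (reduce the b square) = y^4*z^2 - x*y^3*z - y^4 - 3*y^2*z^2 + 2*x*y*z + 4*y^2 + z^2 - 2
apply: trace(a b a b a b) = trace(a b a b)*trace(a b) - trace(b a)  (split on a) = z^3 - 3*z
apply: trace(a b a b a) = trace(a)*trace(b a b a) - trace(b a b)  (reduce the a square) = x*z^2 - y*z - x
use: trace(b a b a b a b) = trace(b)*trace(a b a b a b) - trace(a b a b a)  (reduce the b square) = y*z^3 - x*z^2 - 2*y*z + x
trace(b a b a b a b^2) = trace(b)*trace(b a b a b a b) - trace(b a b a b a)  (reduce the b square) = y^2*z^3 - x*y*z^2 - 2*y^2*z - z^3 + x*y + 3*z
apply: trace(b a b a b^4 a) = trace(b)*trace(b a b a b a b^2) - trace(b a b a b a b)  (reduce the b square) = y^3*z^3 - x*y^2*z^2 - 2*y^3*z - 2*y*z^3 + x*y^2 + x*z^2 + 5*y*z - x
trace(a^-1 b a b a b^4) = trace(b a b a b^4)*trace(a) - trace(b a b a b^4 a)  (eliminate a^-1) = x*y^4*z^2 - x^2*y^3*z - y^3*z^3 - x*y^4 - 2*x*y^2*z^2 + 2*x^2*y*z + 2*y^3*z + 2*y*z^3 + 3*x*y^2 - 5*y*z - x
apply: trace(b a b^4 a^-2 b a) = trace(a^-1 b a b a b^4)*trace(a) - trace(a^-1 b a b a b^4 a)  (eliminate a^-1) = x^2*y^4*z^2 - x^3*y^3*z - x*y^3*z^3 - x^2*y^4 - 2*x^2*y^2*z^2 - y^4*z^2 + 2*x^3*y*z + 3*x*y^3*z + 2*x*y*z^3 + 3*x^2*y^2 + y^4 + 3*y^2*z^2 - 7*x*y*z - x^2 - 4*y^2 - z^2 + 2
trace(a b^4 a^-2 b a^-1 b) = trace(b a b^4 a^-2 b)*trace(a) - trace(b a b^4 a^-2 b a)  (eliminate a^-1) = x^3*y^5*z - x^4*y^4 - 2*x^2*y^4*z^2 - x^3*y^3*z - x*y^5*z + x*y^3*z^3 + 2*x^4*y^2 + 2*x^2*y^4 + 4*x^2*y^2*z^2 + y^4*z^2 - 2*x^3*y*z + x*y^3*z - 2*x*y*z^3 - 5*x^2*y^2 - y^4 - 3*y^2*z^2 + 4*x*y*z + 4*y^2 + z^2 - 2
trace(a^-2 b a^-1 b^-1 a b^4) = trace(a b^4 a^-2 b a^-1)*trace(b) - trace(a b^4 a^-2 b a^-1 b)  (eliminate b^-1) = -x^3*y^5*z + x^4*y^4 + x^2*y^6 + 2*x^2*y^4*z^2 + x^3*y^3*z - x*y^3*z^3 - 2*x^4*y^2 - 6*x^2*y^4 - 4*x^2*y^2*z^2 - y^6 - y^4*z^2 + 2*x^3*y*z + 2*x*y^3*z + 2*x*y*z^3 + 8*x^2*y^2 + 6*y^4 + 3*y^2*z^2 - 5*x*y*z - 9*y^2 - z^2 + 2
use: trace(a b^4 a^-1 b a^-1 b) = trace(b a b^4 a^-1 b)*trace(a) - trace(b a b^4 a^-1 b a)  (eliminate a^-1) = x^2*y^5*z - x^3*y^4 - 2*x*y^4*z^2 - x^2*y^3*z + y^3*z^3 + 2*x^3*y^2 + x*y^4 + 4*x*y^2*z^2 - 2*x^2*y*z - 2*y^3*z - 2*y*z^3 - 2*x*y^2 + 5*y*z - x
trace(a^-1 b a^-1 b^-1 a b^4) = trace(a b^4 a^-1 b a^-1)*trace(b) - trace(a b^4 a^-1 b a^-1 b)  (eliminate b^-1) = -x^2*y^5*z + x^3*y^4 + x*y^6 + 2*x*y^4*z^2 + x^2*y^3*z - y^5*z - y^3*z^3 - 2*x^3*y^2 - 5*x*y^4 - 4*x*y^2*z^2 + 2*x^2*y*z + 5*y^3*z + 2*y*z^3 + 5*x*y^2 - 6*y*z + x
trace(b^3 a^-3 b a^-1 b^-1 a b) = trace(a^-2 b a^-1 b^-1 a b^4)*trace(a) - trace(a^-2 b a^-1 b^-1 a b^4 a)  (eliminate a^-1) = -x^4*y^5*z + x^5*y^4 + x^3*y^6 + 2*x^3*y^4*z^2 + x^4*y^3*z + x^2*y^5*z - x^2*y^3*z^3 - 2*x^5*y^2 - 7*x^3*y^4 - 4*x^3*y^2*z^2 - 2*x*y^6 - 3*x*y^4*z^2 + 2*x^4*y*z + x^2*y^3*z + 2*x^2*y*z^3 + y^5*z + y^3*z^3 + 10*x^3*y^2 + 11*x*y^4 + 7*x*y^2*z^2 - 7*x^2*y*z - 5*y^3*z - 2*y*z^3 - 14*x*y^2 - x*z^2 + 6*y*z + x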